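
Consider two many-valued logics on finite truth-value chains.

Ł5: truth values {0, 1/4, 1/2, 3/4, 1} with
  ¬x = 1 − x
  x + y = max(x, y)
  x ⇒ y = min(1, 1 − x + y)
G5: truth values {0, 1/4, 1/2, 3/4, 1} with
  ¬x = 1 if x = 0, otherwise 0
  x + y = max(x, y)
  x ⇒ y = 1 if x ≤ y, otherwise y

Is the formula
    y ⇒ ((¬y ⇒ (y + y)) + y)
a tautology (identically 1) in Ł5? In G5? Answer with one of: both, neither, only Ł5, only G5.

In Ł5: every assignment gives 1 — tautology.
In G5: every assignment gives 1 — tautology.

both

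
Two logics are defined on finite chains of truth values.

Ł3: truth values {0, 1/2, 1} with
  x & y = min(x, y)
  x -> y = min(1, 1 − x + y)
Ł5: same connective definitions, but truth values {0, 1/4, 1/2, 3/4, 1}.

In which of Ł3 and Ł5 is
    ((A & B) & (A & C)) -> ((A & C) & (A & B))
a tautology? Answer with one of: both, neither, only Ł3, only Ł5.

In Ł3: every assignment gives 1 — tautology.
In Ł5: every assignment gives 1 — tautology.

both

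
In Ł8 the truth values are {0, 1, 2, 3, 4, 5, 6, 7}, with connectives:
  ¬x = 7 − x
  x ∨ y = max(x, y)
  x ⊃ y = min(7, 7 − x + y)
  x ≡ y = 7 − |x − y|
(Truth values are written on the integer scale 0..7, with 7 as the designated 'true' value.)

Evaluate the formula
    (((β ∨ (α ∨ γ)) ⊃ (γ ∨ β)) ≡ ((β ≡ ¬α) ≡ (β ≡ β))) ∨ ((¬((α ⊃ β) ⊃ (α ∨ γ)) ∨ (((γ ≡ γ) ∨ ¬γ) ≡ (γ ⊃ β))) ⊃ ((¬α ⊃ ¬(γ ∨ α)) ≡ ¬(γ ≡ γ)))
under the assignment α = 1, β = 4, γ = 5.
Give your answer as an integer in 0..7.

5

α ∨ γ = 1 ∨ 5 = 5
β ∨ (α ∨ γ) = 4 ∨ 5 = 5
γ ∨ β = 5 ∨ 4 = 5
(β ∨ (α ∨ γ)) ⊃ (γ ∨ β) = 5 ⊃ 5 = 7
¬α = ¬1 = 6
β ≡ ¬α = 4 ≡ 6 = 5
β ≡ β = 4 ≡ 4 = 7
(β ≡ ¬α) ≡ (β ≡ β) = 5 ≡ 7 = 5
((β ∨ (α ∨ γ)) ⊃ (γ ∨ β)) ≡ ((β ≡ ¬α) ≡ (β ≡ β)) = 7 ≡ 5 = 5
α ⊃ β = 1 ⊃ 4 = 7
α ∨ γ = 1 ∨ 5 = 5
(α ⊃ β) ⊃ (α ∨ γ) = 7 ⊃ 5 = 5
¬((α ⊃ β) ⊃ (α ∨ γ)) = ¬5 = 2
γ ≡ γ = 5 ≡ 5 = 7
¬γ = ¬5 = 2
(γ ≡ γ) ∨ ¬γ = 7 ∨ 2 = 7
γ ⊃ β = 5 ⊃ 4 = 6
((γ ≡ γ) ∨ ¬γ) ≡ (γ ⊃ β) = 7 ≡ 6 = 6
¬((α ⊃ β) ⊃ (α ∨ γ)) ∨ (((γ ≡ γ) ∨ ¬γ) ≡ (γ ⊃ β)) = 2 ∨ 6 = 6
¬α = ¬1 = 6
γ ∨ α = 5 ∨ 1 = 5
¬(γ ∨ α) = ¬5 = 2
¬α ⊃ ¬(γ ∨ α) = 6 ⊃ 2 = 3
γ ≡ γ = 5 ≡ 5 = 7
¬(γ ≡ γ) = ¬7 = 0
(¬α ⊃ ¬(γ ∨ α)) ≡ ¬(γ ≡ γ) = 3 ≡ 0 = 4
(¬((α ⊃ β) ⊃ (α ∨ γ)) ∨ (((γ ≡ γ) ∨ ¬γ) ≡ (γ ⊃ β))) ⊃ ((¬α ⊃ ¬(γ ∨ α)) ≡ ¬(γ ≡ γ)) = 6 ⊃ 4 = 5
(((β ∨ (α ∨ γ)) ⊃ (γ ∨ β)) ≡ ((β ≡ ¬α) ≡ (β ≡ β))) ∨ ((¬((α ⊃ β) ⊃ (α ∨ γ)) ∨ (((γ ≡ γ) ∨ ¬γ) ≡ (γ ⊃ β))) ⊃ ((¬α ⊃ ¬(γ ∨ α)) ≡ ¬(γ ≡ γ))) = 5 ∨ 5 = 5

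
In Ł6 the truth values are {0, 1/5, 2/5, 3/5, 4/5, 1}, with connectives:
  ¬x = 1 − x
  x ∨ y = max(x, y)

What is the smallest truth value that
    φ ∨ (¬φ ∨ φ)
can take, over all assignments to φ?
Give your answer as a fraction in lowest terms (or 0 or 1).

Take φ = 2/5:
¬φ = ¬2/5 = 3/5
¬φ ∨ φ = 3/5 ∨ 2/5 = 3/5
φ ∨ (¬φ ∨ φ) = 2/5 ∨ 3/5 = 3/5
No assignment yields a value below 3/5, so this is the minimum.

3/5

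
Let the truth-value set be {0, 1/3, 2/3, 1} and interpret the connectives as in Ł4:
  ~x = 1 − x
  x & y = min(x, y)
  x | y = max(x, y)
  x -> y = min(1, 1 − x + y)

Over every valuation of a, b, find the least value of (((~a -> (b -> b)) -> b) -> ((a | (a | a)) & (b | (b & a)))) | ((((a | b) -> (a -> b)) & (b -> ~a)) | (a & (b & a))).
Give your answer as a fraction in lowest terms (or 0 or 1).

2/3

Take a = 1/3, b = 1:
~a = ~1/3 = 2/3
b -> b = 1 -> 1 = 1
~a -> (b -> b) = 2/3 -> 1 = 1
(~a -> (b -> b)) -> b = 1 -> 1 = 1
a | a = 1/3 | 1/3 = 1/3
a | (a | a) = 1/3 | 1/3 = 1/3
b & a = 1 & 1/3 = 1/3
b | (b & a) = 1 | 1/3 = 1
(a | (a | a)) & (b | (b & a)) = 1/3 & 1 = 1/3
((~a -> (b -> b)) -> b) -> ((a | (a | a)) & (b | (b & a))) = 1 -> 1/3 = 1/3
a | b = 1/3 | 1 = 1
a -> b = 1/3 -> 1 = 1
(a | b) -> (a -> b) = 1 -> 1 = 1
~a = ~1/3 = 2/3
b -> ~a = 1 -> 2/3 = 2/3
((a | b) -> (a -> b)) & (b -> ~a) = 1 & 2/3 = 2/3
b & a = 1 & 1/3 = 1/3
a & (b & a) = 1/3 & 1/3 = 1/3
(((a | b) -> (a -> b)) & (b -> ~a)) | (a & (b & a)) = 2/3 | 1/3 = 2/3
(((~a -> (b -> b)) -> b) -> ((a | (a | a)) & (b | (b & a)))) | ((((a | b) -> (a -> b)) & (b -> ~a)) | (a & (b & a))) = 1/3 | 2/3 = 2/3
No assignment yields a value below 2/3, so this is the minimum.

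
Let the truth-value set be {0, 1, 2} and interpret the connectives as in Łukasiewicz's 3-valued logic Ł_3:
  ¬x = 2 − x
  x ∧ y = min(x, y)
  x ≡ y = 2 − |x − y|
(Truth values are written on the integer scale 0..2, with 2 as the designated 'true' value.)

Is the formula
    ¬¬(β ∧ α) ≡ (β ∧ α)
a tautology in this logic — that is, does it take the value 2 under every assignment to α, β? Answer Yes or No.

Yes

α = 0, β = 0 ↦ 2
α = 0, β = 1 ↦ 2
α = 0, β = 2 ↦ 2
α = 1, β = 0 ↦ 2
α = 1, β = 1 ↦ 2
α = 1, β = 2 ↦ 2
α = 2, β = 0 ↦ 2
α = 2, β = 1 ↦ 2
α = 2, β = 2 ↦ 2
Every assignment gives a value ≥ 2.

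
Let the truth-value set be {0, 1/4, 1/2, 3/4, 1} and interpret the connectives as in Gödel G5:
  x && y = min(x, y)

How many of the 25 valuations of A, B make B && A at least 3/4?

4

value 1: 1 assignment (counts)
value 3/4: 3 assignments (counts)
value 1/2: 5 assignments
value 1/4: 7 assignments
value 0: 9 assignments
So 4 of the 25 assignments meet the threshold.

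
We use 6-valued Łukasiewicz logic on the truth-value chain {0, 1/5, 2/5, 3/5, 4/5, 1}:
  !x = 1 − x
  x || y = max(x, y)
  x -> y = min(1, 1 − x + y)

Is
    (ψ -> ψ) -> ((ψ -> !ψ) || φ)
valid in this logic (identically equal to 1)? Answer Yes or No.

Counterexample: take φ = 0, ψ = 3/5.
ψ -> ψ = 3/5 -> 3/5 = 1
!ψ = !3/5 = 2/5
ψ -> !ψ = 3/5 -> 2/5 = 4/5
(ψ -> !ψ) || φ = 4/5 || 0 = 4/5
(ψ -> ψ) -> ((ψ -> !ψ) || φ) = 1 -> 4/5 = 4/5
This gives 4/5 ≠ 1.

No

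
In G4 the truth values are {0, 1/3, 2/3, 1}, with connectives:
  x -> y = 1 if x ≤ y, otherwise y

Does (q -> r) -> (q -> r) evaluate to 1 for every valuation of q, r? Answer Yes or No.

q = 0, r = 0 ↦ 1
q = 0, r = 1/3 ↦ 1
q = 0, r = 2/3 ↦ 1
q = 0, r = 1 ↦ 1
q = 1/3, r = 0 ↦ 1
q = 1/3, r = 1/3 ↦ 1
q = 1/3, r = 2/3 ↦ 1
q = 1/3, r = 1 ↦ 1
q = 2/3, r = 0 ↦ 1
q = 2/3, r = 1/3 ↦ 1
q = 2/3, r = 2/3 ↦ 1
q = 2/3, r = 1 ↦ 1
q = 1, r = 0 ↦ 1
q = 1, r = 1/3 ↦ 1
q = 1, r = 2/3 ↦ 1
q = 1, r = 1 ↦ 1
Every assignment gives a value ≥ 1.

Yes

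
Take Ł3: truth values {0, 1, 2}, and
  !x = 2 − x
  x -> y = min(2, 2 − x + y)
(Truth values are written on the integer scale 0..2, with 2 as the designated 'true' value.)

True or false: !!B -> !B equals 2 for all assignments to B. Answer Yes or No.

No

Counterexample: take B = 2.
!B = !2 = 0
!!B = !0 = 2
!B = !2 = 0
!!B -> !B = 2 -> 0 = 0
This gives 0 ≠ 2.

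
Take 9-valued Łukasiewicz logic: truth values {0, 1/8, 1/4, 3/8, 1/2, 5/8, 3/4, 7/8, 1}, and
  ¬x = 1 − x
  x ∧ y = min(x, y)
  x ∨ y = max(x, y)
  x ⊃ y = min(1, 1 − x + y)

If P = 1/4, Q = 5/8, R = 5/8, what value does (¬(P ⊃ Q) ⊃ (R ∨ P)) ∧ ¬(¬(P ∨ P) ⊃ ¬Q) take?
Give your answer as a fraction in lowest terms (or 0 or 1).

3/8

P ⊃ Q = 1/4 ⊃ 5/8 = 1
¬(P ⊃ Q) = ¬1 = 0
R ∨ P = 5/8 ∨ 1/4 = 5/8
¬(P ⊃ Q) ⊃ (R ∨ P) = 0 ⊃ 5/8 = 1
P ∨ P = 1/4 ∨ 1/4 = 1/4
¬(P ∨ P) = ¬1/4 = 3/4
¬Q = ¬5/8 = 3/8
¬(P ∨ P) ⊃ ¬Q = 3/4 ⊃ 3/8 = 5/8
¬(¬(P ∨ P) ⊃ ¬Q) = ¬5/8 = 3/8
(¬(P ⊃ Q) ⊃ (R ∨ P)) ∧ ¬(¬(P ∨ P) ⊃ ¬Q) = 1 ∧ 3/8 = 3/8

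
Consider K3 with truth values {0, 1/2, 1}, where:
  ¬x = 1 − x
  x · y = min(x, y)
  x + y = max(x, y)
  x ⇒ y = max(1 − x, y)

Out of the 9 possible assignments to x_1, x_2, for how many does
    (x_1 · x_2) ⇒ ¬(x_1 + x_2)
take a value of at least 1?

x_1 = 0, x_2 = 0 ↦ 1  ≥
x_1 = 0, x_2 = 1/2 ↦ 1  ≥
x_1 = 0, x_2 = 1 ↦ 1  ≥
x_1 = 1/2, x_2 = 0 ↦ 1  ≥
x_1 = 1/2, x_2 = 1/2 ↦ 1/2  <
x_1 = 1/2, x_2 = 1 ↦ 1/2  <
x_1 = 1, x_2 = 0 ↦ 1  ≥
x_1 = 1, x_2 = 1/2 ↦ 1/2  <
x_1 = 1, x_2 = 1 ↦ 0  <
So 5 of the 9 assignments meet the threshold.

5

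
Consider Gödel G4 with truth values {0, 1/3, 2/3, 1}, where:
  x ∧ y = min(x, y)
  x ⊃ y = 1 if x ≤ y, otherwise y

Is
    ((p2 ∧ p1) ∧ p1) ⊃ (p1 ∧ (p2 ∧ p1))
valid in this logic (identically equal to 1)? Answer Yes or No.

p1 = 0, p2 = 0 ↦ 1
p1 = 0, p2 = 1/3 ↦ 1
p1 = 0, p2 = 2/3 ↦ 1
p1 = 0, p2 = 1 ↦ 1
p1 = 1/3, p2 = 0 ↦ 1
p1 = 1/3, p2 = 1/3 ↦ 1
p1 = 1/3, p2 = 2/3 ↦ 1
p1 = 1/3, p2 = 1 ↦ 1
p1 = 2/3, p2 = 0 ↦ 1
p1 = 2/3, p2 = 1/3 ↦ 1
p1 = 2/3, p2 = 2/3 ↦ 1
p1 = 2/3, p2 = 1 ↦ 1
p1 = 1, p2 = 0 ↦ 1
p1 = 1, p2 = 1/3 ↦ 1
p1 = 1, p2 = 2/3 ↦ 1
p1 = 1, p2 = 1 ↦ 1
Every assignment gives a value ≥ 1.

Yes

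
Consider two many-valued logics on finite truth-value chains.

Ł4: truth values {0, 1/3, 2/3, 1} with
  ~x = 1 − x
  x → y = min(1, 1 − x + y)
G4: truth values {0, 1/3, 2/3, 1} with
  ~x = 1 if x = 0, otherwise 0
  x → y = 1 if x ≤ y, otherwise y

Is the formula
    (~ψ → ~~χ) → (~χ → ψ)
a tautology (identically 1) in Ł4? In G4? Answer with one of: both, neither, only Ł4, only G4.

In Ł4: every assignment gives 1 — tautology.
In G4: at ψ = 1/3, χ = 0 the value is 1/3 — not a tautology.

only Ł4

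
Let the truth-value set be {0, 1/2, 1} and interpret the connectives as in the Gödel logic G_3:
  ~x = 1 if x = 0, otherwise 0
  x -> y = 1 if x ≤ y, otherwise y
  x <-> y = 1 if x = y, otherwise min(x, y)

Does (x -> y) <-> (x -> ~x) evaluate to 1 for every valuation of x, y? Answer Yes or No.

Counterexample: take x = 1/2, y = 1/2.
x -> y = 1/2 -> 1/2 = 1
~x = ~1/2 = 0
x -> ~x = 1/2 -> 0 = 0
(x -> y) <-> (x -> ~x) = 1 <-> 0 = 0
This gives 0 ≠ 1.

No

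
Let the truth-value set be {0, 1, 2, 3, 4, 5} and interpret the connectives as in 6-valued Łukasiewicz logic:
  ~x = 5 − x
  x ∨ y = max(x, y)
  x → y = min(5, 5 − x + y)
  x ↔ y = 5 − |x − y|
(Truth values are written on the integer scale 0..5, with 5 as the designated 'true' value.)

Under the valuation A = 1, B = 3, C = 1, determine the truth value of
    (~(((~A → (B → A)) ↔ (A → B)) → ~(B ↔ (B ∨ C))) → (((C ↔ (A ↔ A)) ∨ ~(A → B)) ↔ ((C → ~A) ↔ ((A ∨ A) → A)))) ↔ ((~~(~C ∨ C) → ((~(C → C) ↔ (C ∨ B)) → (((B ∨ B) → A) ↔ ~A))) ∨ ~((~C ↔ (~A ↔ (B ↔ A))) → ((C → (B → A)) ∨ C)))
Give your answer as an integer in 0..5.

~A = ~1 = 4
B → A = 3 → 1 = 3
~A → (B → A) = 4 → 3 = 4
A → B = 1 → 3 = 5
(~A → (B → A)) ↔ (A → B) = 4 ↔ 5 = 4
B ∨ C = 3 ∨ 1 = 3
B ↔ (B ∨ C) = 3 ↔ 3 = 5
~(B ↔ (B ∨ C)) = ~5 = 0
((~A → (B → A)) ↔ (A → B)) → ~(B ↔ (B ∨ C)) = 4 → 0 = 1
~(((~A → (B → A)) ↔ (A → B)) → ~(B ↔ (B ∨ C))) = ~1 = 4
A ↔ A = 1 ↔ 1 = 5
C ↔ (A ↔ A) = 1 ↔ 5 = 1
A → B = 1 → 3 = 5
~(A → B) = ~5 = 0
(C ↔ (A ↔ A)) ∨ ~(A → B) = 1 ∨ 0 = 1
~A = ~1 = 4
C → ~A = 1 → 4 = 5
A ∨ A = 1 ∨ 1 = 1
(A ∨ A) → A = 1 → 1 = 5
(C → ~A) ↔ ((A ∨ A) → A) = 5 ↔ 5 = 5
((C ↔ (A ↔ A)) ∨ ~(A → B)) ↔ ((C → ~A) ↔ ((A ∨ A) → A)) = 1 ↔ 5 = 1
~(((~A → (B → A)) ↔ (A → B)) → ~(B ↔ (B ∨ C))) → (((C ↔ (A ↔ A)) ∨ ~(A → B)) ↔ ((C → ~A) ↔ ((A ∨ A) → A))) = 4 → 1 = 2
~C = ~1 = 4
~C ∨ C = 4 ∨ 1 = 4
~(~C ∨ C) = ~4 = 1
~~(~C ∨ C) = ~1 = 4
C → C = 1 → 1 = 5
~(C → C) = ~5 = 0
C ∨ B = 1 ∨ 3 = 3
~(C → C) ↔ (C ∨ B) = 0 ↔ 3 = 2
B ∨ B = 3 ∨ 3 = 3
(B ∨ B) → A = 3 → 1 = 3
~A = ~1 = 4
((B ∨ B) → A) ↔ ~A = 3 ↔ 4 = 4
(~(C → C) ↔ (C ∨ B)) → (((B ∨ B) → A) ↔ ~A) = 2 → 4 = 5
~~(~C ∨ C) → ((~(C → C) ↔ (C ∨ B)) → (((B ∨ B) → A) ↔ ~A)) = 4 → 5 = 5
~C = ~1 = 4
~A = ~1 = 4
B ↔ A = 3 ↔ 1 = 3
~A ↔ (B ↔ A) = 4 ↔ 3 = 4
~C ↔ (~A ↔ (B ↔ A)) = 4 ↔ 4 = 5
B → A = 3 → 1 = 3
C → (B → A) = 1 → 3 = 5
(C → (B → A)) ∨ C = 5 ∨ 1 = 5
(~C ↔ (~A ↔ (B ↔ A))) → ((C → (B → A)) ∨ C) = 5 → 5 = 5
~((~C ↔ (~A ↔ (B ↔ A))) → ((C → (B → A)) ∨ C)) = ~5 = 0
(~~(~C ∨ C) → ((~(C → C) ↔ (C ∨ B)) → (((B ∨ B) → A) ↔ ~A))) ∨ ~((~C ↔ (~A ↔ (B ↔ A))) → ((C → (B → A)) ∨ C)) = 5 ∨ 0 = 5
(~(((~A → (B → A)) ↔ (A → B)) → ~(B ↔ (B ∨ C))) → (((C ↔ (A ↔ A)) ∨ ~(A → B)) ↔ ((C → ~A) ↔ ((A ∨ A) → A)))) ↔ ((~~(~C ∨ C) → ((~(C → C) ↔ (C ∨ B)) → (((B ∨ B) → A) ↔ ~A))) ∨ ~((~C ↔ (~A ↔ (B ↔ A))) → ((C → (B → A)) ∨ C))) = 2 ↔ 5 = 2

2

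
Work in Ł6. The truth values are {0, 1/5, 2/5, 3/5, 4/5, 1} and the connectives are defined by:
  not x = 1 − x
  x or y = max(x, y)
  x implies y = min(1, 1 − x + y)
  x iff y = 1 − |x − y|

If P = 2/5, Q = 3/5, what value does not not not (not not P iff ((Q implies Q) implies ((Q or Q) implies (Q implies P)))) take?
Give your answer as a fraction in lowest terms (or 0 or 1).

3/5

not P = not 2/5 = 3/5
not not P = not 3/5 = 2/5
Q implies Q = 3/5 implies 3/5 = 1
Q or Q = 3/5 or 3/5 = 3/5
Q implies P = 3/5 implies 2/5 = 4/5
(Q or Q) implies (Q implies P) = 3/5 implies 4/5 = 1
(Q implies Q) implies ((Q or Q) implies (Q implies P)) = 1 implies 1 = 1
not not P iff ((Q implies Q) implies ((Q or Q) implies (Q implies P))) = 2/5 iff 1 = 2/5
not (not not P iff ((Q implies Q) implies ((Q or Q) implies (Q implies P)))) = not 2/5 = 3/5
not not (not not P iff ((Q implies Q) implies ((Q or Q) implies (Q implies P)))) = not 3/5 = 2/5
not not not (not not P iff ((Q implies Q) implies ((Q or Q) implies (Q implies P)))) = not 2/5 = 3/5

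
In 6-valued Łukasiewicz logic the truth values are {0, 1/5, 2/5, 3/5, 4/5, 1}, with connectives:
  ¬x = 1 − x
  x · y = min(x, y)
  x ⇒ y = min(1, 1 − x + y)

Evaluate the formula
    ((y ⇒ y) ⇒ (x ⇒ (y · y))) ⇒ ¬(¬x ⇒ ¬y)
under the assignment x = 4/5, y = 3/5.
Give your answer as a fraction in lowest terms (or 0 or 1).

1/5

y ⇒ y = 3/5 ⇒ 3/5 = 1
y · y = 3/5 · 3/5 = 3/5
x ⇒ (y · y) = 4/5 ⇒ 3/5 = 4/5
(y ⇒ y) ⇒ (x ⇒ (y · y)) = 1 ⇒ 4/5 = 4/5
¬x = ¬4/5 = 1/5
¬y = ¬3/5 = 2/5
¬x ⇒ ¬y = 1/5 ⇒ 2/5 = 1
¬(¬x ⇒ ¬y) = ¬1 = 0
((y ⇒ y) ⇒ (x ⇒ (y · y))) ⇒ ¬(¬x ⇒ ¬y) = 4/5 ⇒ 0 = 1/5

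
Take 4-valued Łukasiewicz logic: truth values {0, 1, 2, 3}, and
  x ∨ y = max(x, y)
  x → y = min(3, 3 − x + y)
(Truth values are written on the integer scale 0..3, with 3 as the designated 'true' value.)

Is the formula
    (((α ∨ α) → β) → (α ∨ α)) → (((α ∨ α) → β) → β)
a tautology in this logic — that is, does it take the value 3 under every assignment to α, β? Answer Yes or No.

Counterexample: take α = 1, β = 0.
α ∨ α = 1 ∨ 1 = 1
(α ∨ α) → β = 1 → 0 = 2
α ∨ α = 1 ∨ 1 = 1
((α ∨ α) → β) → (α ∨ α) = 2 → 1 = 2
α ∨ α = 1 ∨ 1 = 1
(α ∨ α) → β = 1 → 0 = 2
((α ∨ α) → β) → β = 2 → 0 = 1
(((α ∨ α) → β) → (α ∨ α)) → (((α ∨ α) → β) → β) = 2 → 1 = 2
This gives 2 ≠ 3.

No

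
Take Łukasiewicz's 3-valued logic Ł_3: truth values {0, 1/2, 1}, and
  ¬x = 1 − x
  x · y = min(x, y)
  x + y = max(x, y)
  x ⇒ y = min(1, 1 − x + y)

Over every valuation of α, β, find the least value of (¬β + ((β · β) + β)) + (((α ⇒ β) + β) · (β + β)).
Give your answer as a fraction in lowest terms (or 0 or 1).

1/2

Take α = 0, β = 1/2:
¬β = ¬1/2 = 1/2
β · β = 1/2 · 1/2 = 1/2
(β · β) + β = 1/2 + 1/2 = 1/2
¬β + ((β · β) + β) = 1/2 + 1/2 = 1/2
α ⇒ β = 0 ⇒ 1/2 = 1
(α ⇒ β) + β = 1 + 1/2 = 1
β + β = 1/2 + 1/2 = 1/2
((α ⇒ β) + β) · (β + β) = 1 · 1/2 = 1/2
(¬β + ((β · β) + β)) + (((α ⇒ β) + β) · (β + β)) = 1/2 + 1/2 = 1/2
No assignment yields a value below 1/2, so this is the minimum.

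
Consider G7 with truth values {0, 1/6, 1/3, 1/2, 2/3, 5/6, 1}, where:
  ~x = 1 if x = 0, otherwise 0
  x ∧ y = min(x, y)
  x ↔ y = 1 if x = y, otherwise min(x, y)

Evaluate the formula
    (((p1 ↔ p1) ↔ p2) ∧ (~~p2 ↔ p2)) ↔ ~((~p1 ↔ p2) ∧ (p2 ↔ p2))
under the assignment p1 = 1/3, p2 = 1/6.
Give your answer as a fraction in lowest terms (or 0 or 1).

p1 ↔ p1 = 1/3 ↔ 1/3 = 1
(p1 ↔ p1) ↔ p2 = 1 ↔ 1/6 = 1/6
~p2 = ~1/6 = 0
~~p2 = ~0 = 1
~~p2 ↔ p2 = 1 ↔ 1/6 = 1/6
((p1 ↔ p1) ↔ p2) ∧ (~~p2 ↔ p2) = 1/6 ∧ 1/6 = 1/6
~p1 = ~1/3 = 0
~p1 ↔ p2 = 0 ↔ 1/6 = 0
p2 ↔ p2 = 1/6 ↔ 1/6 = 1
(~p1 ↔ p2) ∧ (p2 ↔ p2) = 0 ∧ 1 = 0
~((~p1 ↔ p2) ∧ (p2 ↔ p2)) = ~0 = 1
(((p1 ↔ p1) ↔ p2) ∧ (~~p2 ↔ p2)) ↔ ~((~p1 ↔ p2) ∧ (p2 ↔ p2)) = 1/6 ↔ 1 = 1/6

1/6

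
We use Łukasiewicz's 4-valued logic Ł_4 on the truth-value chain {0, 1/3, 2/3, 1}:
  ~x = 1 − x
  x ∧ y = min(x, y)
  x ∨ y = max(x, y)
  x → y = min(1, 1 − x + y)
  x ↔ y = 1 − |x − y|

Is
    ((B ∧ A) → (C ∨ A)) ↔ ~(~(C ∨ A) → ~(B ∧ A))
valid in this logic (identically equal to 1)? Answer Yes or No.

No

Counterexample: take A = 0, B = 0, C = 0.
B ∧ A = 0 ∧ 0 = 0
C ∨ A = 0 ∨ 0 = 0
(B ∧ A) → (C ∨ A) = 0 → 0 = 1
~(C ∨ A) = ~0 = 1
~(B ∧ A) = ~0 = 1
~(C ∨ A) → ~(B ∧ A) = 1 → 1 = 1
~(~(C ∨ A) → ~(B ∧ A)) = ~1 = 0
((B ∧ A) → (C ∨ A)) ↔ ~(~(C ∨ A) → ~(B ∧ A)) = 1 ↔ 0 = 0
This gives 0 ≠ 1.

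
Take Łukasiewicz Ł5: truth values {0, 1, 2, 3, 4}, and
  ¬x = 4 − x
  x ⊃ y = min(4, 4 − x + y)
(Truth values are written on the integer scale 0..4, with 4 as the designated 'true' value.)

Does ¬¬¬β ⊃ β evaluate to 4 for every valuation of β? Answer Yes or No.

Counterexample: take β = 0.
¬β = ¬0 = 4
¬¬β = ¬4 = 0
¬¬¬β = ¬0 = 4
¬¬¬β ⊃ β = 4 ⊃ 0 = 0
This gives 0 ≠ 4.

No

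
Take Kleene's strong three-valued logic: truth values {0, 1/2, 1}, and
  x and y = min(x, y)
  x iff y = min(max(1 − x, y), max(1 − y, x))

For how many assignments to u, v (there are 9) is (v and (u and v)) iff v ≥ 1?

u = 0, v = 0 ↦ 1  ≥
u = 0, v = 1/2 ↦ 1/2  <
u = 0, v = 1 ↦ 0  <
u = 1/2, v = 0 ↦ 1  ≥
u = 1/2, v = 1/2 ↦ 1/2  <
u = 1/2, v = 1 ↦ 1/2  <
u = 1, v = 0 ↦ 1  ≥
u = 1, v = 1/2 ↦ 1/2  <
u = 1, v = 1 ↦ 1  ≥
So 4 of the 9 assignments meet the threshold.

4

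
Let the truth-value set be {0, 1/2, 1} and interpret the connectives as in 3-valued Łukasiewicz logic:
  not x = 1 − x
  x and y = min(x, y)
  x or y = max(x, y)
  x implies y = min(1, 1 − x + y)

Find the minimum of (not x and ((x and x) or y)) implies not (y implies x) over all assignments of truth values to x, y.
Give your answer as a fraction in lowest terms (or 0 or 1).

Take x = 1/2, y = 0:
not x = not 1/2 = 1/2
x and x = 1/2 and 1/2 = 1/2
(x and x) or y = 1/2 or 0 = 1/2
not x and ((x and x) or y) = 1/2 and 1/2 = 1/2
y implies x = 0 implies 1/2 = 1
not (y implies x) = not 1 = 0
(not x and ((x and x) or y)) implies not (y implies x) = 1/2 implies 0 = 1/2
No assignment yields a value below 1/2, so this is the minimum.

1/2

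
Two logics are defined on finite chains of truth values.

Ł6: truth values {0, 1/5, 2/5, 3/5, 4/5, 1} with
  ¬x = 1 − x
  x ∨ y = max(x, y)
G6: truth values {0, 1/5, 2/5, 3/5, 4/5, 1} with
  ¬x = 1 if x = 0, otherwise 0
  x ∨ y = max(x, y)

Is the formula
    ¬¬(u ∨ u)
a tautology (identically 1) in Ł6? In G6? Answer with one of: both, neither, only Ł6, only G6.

In Ł6: at u = 0 the value is 0 — not a tautology.
In G6: at u = 0 the value is 0 — not a tautology.

neither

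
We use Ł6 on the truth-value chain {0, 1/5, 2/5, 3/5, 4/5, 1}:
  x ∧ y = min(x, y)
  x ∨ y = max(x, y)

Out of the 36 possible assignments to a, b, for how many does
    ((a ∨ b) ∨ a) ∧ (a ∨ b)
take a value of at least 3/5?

27

value 1: 11 assignments (counts)
value 4/5: 9 assignments (counts)
value 3/5: 7 assignments (counts)
value 2/5: 5 assignments
value 1/5: 3 assignments
value 0: 1 assignment
So 27 of the 36 assignments meet the threshold.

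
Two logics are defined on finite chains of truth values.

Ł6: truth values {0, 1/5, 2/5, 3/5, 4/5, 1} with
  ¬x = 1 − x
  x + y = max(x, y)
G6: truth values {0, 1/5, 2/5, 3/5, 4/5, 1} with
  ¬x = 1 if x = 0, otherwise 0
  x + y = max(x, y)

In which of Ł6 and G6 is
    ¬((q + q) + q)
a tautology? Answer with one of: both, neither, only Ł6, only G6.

In Ł6: at q = 1/5 the value is 4/5 — not a tautology.
In G6: at q = 1/5 the value is 0 — not a tautology.

neither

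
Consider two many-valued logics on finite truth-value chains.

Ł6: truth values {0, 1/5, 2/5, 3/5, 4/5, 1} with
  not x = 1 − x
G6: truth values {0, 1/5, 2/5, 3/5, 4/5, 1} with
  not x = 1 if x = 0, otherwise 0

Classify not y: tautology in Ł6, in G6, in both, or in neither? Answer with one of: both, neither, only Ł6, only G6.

neither

In Ł6: at y = 1/5 the value is 4/5 — not a tautology.
In G6: at y = 1/5 the value is 0 — not a tautology.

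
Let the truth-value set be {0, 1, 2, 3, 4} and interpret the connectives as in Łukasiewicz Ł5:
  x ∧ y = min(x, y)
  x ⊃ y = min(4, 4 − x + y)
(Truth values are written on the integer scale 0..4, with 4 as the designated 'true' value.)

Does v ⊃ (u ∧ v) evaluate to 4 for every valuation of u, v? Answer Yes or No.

No

Counterexample: take u = 0, v = 1.
u ∧ v = 0 ∧ 1 = 0
v ⊃ (u ∧ v) = 1 ⊃ 0 = 3
This gives 3 ≠ 4.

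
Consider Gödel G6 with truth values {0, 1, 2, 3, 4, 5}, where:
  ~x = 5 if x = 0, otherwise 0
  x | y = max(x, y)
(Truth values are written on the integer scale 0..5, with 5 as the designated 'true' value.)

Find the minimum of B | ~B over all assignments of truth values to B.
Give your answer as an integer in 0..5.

Take B = 1:
~B = ~1 = 0
B | ~B = 1 | 0 = 1
No assignment yields a value below 1, so this is the minimum.

1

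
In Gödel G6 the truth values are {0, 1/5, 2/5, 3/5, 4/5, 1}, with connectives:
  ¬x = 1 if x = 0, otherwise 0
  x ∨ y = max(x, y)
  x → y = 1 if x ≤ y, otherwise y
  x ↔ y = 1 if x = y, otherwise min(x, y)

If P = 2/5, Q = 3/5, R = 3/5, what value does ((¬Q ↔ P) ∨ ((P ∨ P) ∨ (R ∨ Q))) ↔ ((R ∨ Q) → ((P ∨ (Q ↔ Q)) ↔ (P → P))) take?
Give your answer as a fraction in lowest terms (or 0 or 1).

3/5

¬Q = ¬3/5 = 0
¬Q ↔ P = 0 ↔ 2/5 = 0
P ∨ P = 2/5 ∨ 2/5 = 2/5
R ∨ Q = 3/5 ∨ 3/5 = 3/5
(P ∨ P) ∨ (R ∨ Q) = 2/5 ∨ 3/5 = 3/5
(¬Q ↔ P) ∨ ((P ∨ P) ∨ (R ∨ Q)) = 0 ∨ 3/5 = 3/5
R ∨ Q = 3/5 ∨ 3/5 = 3/5
Q ↔ Q = 3/5 ↔ 3/5 = 1
P ∨ (Q ↔ Q) = 2/5 ∨ 1 = 1
P → P = 2/5 → 2/5 = 1
(P ∨ (Q ↔ Q)) ↔ (P → P) = 1 ↔ 1 = 1
(R ∨ Q) → ((P ∨ (Q ↔ Q)) ↔ (P → P)) = 3/5 → 1 = 1
((¬Q ↔ P) ∨ ((P ∨ P) ∨ (R ∨ Q))) ↔ ((R ∨ Q) → ((P ∨ (Q ↔ Q)) ↔ (P → P))) = 3/5 ↔ 1 = 3/5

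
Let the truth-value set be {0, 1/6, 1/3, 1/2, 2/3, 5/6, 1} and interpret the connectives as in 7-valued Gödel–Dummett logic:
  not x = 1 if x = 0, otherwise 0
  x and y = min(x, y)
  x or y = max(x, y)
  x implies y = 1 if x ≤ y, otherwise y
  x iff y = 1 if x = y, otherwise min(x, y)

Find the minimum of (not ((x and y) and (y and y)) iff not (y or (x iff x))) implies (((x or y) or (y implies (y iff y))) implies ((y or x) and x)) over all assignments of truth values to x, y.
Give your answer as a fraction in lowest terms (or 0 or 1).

1/6

Take x = 1/6, y = 1/6:
x and y = 1/6 and 1/6 = 1/6
y and y = 1/6 and 1/6 = 1/6
(x and y) and (y and y) = 1/6 and 1/6 = 1/6
not ((x and y) and (y and y)) = not 1/6 = 0
x iff x = 1/6 iff 1/6 = 1
y or (x iff x) = 1/6 or 1 = 1
not (y or (x iff x)) = not 1 = 0
not ((x and y) and (y and y)) iff not (y or (x iff x)) = 0 iff 0 = 1
x or y = 1/6 or 1/6 = 1/6
y iff y = 1/6 iff 1/6 = 1
y implies (y iff y) = 1/6 implies 1 = 1
(x or y) or (y implies (y iff y)) = 1/6 or 1 = 1
y or x = 1/6 or 1/6 = 1/6
(y or x) and x = 1/6 and 1/6 = 1/6
((x or y) or (y implies (y iff y))) implies ((y or x) and x) = 1 implies 1/6 = 1/6
(not ((x and y) and (y and y)) iff not (y or (x iff x))) implies (((x or y) or (y implies (y iff y))) implies ((y or x) and x)) = 1 implies 1/6 = 1/6
No assignment yields a value below 1/6, so this is the minimum.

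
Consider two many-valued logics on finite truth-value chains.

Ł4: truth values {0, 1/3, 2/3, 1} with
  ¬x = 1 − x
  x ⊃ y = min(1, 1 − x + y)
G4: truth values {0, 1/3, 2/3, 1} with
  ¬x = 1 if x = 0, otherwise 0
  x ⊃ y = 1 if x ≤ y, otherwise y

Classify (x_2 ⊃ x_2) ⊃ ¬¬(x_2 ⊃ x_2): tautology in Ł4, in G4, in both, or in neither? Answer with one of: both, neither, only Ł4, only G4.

In Ł4: every assignment gives 1 — tautology.
In G4: every assignment gives 1 — tautology.

both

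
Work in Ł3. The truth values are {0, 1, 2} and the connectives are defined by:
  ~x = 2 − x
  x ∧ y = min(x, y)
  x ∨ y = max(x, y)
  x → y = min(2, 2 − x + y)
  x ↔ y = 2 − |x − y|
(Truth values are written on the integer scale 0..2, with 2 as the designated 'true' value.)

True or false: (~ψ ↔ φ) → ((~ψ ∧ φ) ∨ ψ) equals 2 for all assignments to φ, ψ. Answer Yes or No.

Counterexample: take φ = 1, ψ = 1.
~ψ = ~1 = 1
~ψ ↔ φ = 1 ↔ 1 = 2
~ψ = ~1 = 1
~ψ ∧ φ = 1 ∧ 1 = 1
(~ψ ∧ φ) ∨ ψ = 1 ∨ 1 = 1
(~ψ ↔ φ) → ((~ψ ∧ φ) ∨ ψ) = 2 → 1 = 1
This gives 1 ≠ 2.

No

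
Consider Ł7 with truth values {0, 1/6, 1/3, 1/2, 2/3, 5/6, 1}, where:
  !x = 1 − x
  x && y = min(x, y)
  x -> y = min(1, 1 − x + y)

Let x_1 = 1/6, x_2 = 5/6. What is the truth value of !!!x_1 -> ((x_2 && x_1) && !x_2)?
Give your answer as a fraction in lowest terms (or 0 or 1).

1/3

!x_1 = !1/6 = 5/6
!!x_1 = !5/6 = 1/6
!!!x_1 = !1/6 = 5/6
x_2 && x_1 = 5/6 && 1/6 = 1/6
!x_2 = !5/6 = 1/6
(x_2 && x_1) && !x_2 = 1/6 && 1/6 = 1/6
!!!x_1 -> ((x_2 && x_1) && !x_2) = 5/6 -> 1/6 = 1/3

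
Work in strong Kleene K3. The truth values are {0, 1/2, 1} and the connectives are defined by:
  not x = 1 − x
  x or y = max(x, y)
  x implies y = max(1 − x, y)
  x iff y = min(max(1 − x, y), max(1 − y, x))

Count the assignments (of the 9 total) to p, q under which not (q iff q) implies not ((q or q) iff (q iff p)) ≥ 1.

6

p = 0, q = 0 ↦ 1  ≥
p = 0, q = 1/2 ↦ 1/2  <
p = 0, q = 1 ↦ 1  ≥
p = 1/2, q = 0 ↦ 1  ≥
p = 1/2, q = 1/2 ↦ 1/2  <
p = 1/2, q = 1 ↦ 1  ≥
p = 1, q = 0 ↦ 1  ≥
p = 1, q = 1/2 ↦ 1/2  <
p = 1, q = 1 ↦ 1  ≥
So 6 of the 9 assignments meet the threshold.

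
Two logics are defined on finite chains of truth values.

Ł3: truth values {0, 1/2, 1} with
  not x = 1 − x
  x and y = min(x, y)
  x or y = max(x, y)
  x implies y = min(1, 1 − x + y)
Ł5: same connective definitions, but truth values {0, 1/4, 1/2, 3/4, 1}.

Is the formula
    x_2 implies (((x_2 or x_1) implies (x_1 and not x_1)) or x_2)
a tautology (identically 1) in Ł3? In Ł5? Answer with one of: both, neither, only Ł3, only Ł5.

In Ł3: every assignment gives 1 — tautology.
In Ł5: every assignment gives 1 — tautology.

both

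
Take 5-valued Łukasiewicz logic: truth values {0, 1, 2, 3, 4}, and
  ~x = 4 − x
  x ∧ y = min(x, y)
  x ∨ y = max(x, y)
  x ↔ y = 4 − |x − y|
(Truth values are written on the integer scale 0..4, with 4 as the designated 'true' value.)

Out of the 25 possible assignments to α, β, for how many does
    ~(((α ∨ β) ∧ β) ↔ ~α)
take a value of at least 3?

6

value 4: 2 assignments (counts)
value 3: 4 assignments (counts)
value 2: 6 assignments
value 1: 8 assignments
value 0: 5 assignments
So 6 of the 25 assignments meet the threshold.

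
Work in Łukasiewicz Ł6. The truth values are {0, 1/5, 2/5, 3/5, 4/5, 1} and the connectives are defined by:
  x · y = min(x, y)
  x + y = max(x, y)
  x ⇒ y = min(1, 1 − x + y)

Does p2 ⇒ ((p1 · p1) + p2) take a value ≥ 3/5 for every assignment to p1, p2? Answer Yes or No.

Yes

At p1 = 3/5, p2 = 1, for instance:
p1 · p1 = 3/5 · 3/5 = 3/5
(p1 · p1) + p2 = 3/5 + 1 = 1
p2 ⇒ ((p1 · p1) + p2) = 1 ⇒ 1 = 1
and checking the remaining 35 assignments likewise gives ≥ 3/5 in every case.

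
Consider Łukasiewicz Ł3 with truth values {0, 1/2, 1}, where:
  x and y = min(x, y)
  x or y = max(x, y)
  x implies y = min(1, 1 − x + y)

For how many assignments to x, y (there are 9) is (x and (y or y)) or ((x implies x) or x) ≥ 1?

9

x = 0, y = 0 ↦ 1  ≥
x = 0, y = 1/2 ↦ 1  ≥
x = 0, y = 1 ↦ 1  ≥
x = 1/2, y = 0 ↦ 1  ≥
x = 1/2, y = 1/2 ↦ 1  ≥
x = 1/2, y = 1 ↦ 1  ≥
x = 1, y = 0 ↦ 1  ≥
x = 1, y = 1/2 ↦ 1  ≥
x = 1, y = 1 ↦ 1  ≥
So 9 of the 9 assignments meet the threshold.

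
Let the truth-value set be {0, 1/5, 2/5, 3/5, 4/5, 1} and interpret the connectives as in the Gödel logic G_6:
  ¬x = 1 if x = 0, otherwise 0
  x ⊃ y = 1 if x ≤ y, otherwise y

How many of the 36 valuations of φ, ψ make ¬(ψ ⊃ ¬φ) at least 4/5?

value 1: 25 assignments (counts)
value 0: 11 assignments
So 25 of the 36 assignments meet the threshold.

25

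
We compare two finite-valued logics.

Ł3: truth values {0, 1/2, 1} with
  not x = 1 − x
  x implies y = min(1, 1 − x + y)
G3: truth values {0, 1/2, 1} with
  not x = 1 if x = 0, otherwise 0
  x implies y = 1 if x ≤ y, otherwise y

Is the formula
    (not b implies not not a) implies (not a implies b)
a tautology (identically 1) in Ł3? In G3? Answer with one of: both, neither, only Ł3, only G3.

only Ł3

In Ł3: every assignment gives 1 — tautology.
In G3: at a = 0, b = 1/2 the value is 1/2 — not a tautology.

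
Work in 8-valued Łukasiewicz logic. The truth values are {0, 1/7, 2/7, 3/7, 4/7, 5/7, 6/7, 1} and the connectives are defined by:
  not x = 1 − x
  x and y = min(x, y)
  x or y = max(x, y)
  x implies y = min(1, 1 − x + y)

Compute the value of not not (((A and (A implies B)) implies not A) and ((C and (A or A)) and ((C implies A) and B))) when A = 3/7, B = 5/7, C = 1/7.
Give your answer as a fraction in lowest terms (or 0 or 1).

A implies B = 3/7 implies 5/7 = 1
A and (A implies B) = 3/7 and 1 = 3/7
not A = not 3/7 = 4/7
(A and (A implies B)) implies not A = 3/7 implies 4/7 = 1
A or A = 3/7 or 3/7 = 3/7
C and (A or A) = 1/7 and 3/7 = 1/7
C implies A = 1/7 implies 3/7 = 1
(C implies A) and B = 1 and 5/7 = 5/7
(C and (A or A)) and ((C implies A) and B) = 1/7 and 5/7 = 1/7
((A and (A implies B)) implies not A) and ((C and (A or A)) and ((C implies A) and B)) = 1 and 1/7 = 1/7
not (((A and (A implies B)) implies not A) and ((C and (A or A)) and ((C implies A) and B))) = not 1/7 = 6/7
not not (((A and (A implies B)) implies not A) and ((C and (A or A)) and ((C implies A) and B))) = not 6/7 = 1/7

1/7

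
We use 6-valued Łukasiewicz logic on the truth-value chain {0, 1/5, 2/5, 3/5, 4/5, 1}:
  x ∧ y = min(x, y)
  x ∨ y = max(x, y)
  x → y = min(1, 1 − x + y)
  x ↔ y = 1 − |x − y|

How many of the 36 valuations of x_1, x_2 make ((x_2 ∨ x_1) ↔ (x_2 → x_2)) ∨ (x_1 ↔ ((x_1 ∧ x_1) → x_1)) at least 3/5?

value 1: 11 assignments (counts)
value 4/5: 9 assignments (counts)
value 3/5: 7 assignments (counts)
value 2/5: 5 assignments
value 1/5: 3 assignments
value 0: 1 assignment
So 27 of the 36 assignments meet the threshold.

27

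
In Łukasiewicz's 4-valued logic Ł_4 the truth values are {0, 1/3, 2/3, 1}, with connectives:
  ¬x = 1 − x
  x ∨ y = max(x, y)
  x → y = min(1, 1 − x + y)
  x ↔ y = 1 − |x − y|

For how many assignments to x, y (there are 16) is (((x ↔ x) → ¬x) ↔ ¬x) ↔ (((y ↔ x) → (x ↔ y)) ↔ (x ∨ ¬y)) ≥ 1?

7

x = 0, y = 0 ↦ 1  ≥
x = 0, y = 1/3 ↦ 2/3  <
x = 0, y = 2/3 ↦ 1/3  <
x = 0, y = 1 ↦ 0  <
x = 1/3, y = 0 ↦ 1  ≥
x = 1/3, y = 1/3 ↦ 2/3  <
x = 1/3, y = 2/3 ↦ 1/3  <
x = 1/3, y = 1 ↦ 1/3  <
x = 2/3, y = 0 ↦ 1  ≥
x = 2/3, y = 1/3 ↦ 2/3  <
x = 2/3, y = 2/3 ↦ 2/3  <
x = 2/3, y = 1 ↦ 2/3  <
x = 1, y = 0 ↦ 1  ≥
x = 1, y = 1/3 ↦ 1  ≥
x = 1, y = 2/3 ↦ 1  ≥
x = 1, y = 1 ↦ 1  ≥
So 7 of the 16 assignments meet the threshold.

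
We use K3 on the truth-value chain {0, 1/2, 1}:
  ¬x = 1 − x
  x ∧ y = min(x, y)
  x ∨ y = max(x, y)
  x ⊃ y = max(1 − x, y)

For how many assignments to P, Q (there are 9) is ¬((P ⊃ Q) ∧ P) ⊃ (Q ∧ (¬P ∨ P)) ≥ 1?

P = 0, Q = 0 ↦ 0  <
P = 0, Q = 1/2 ↦ 1/2  <
P = 0, Q = 1 ↦ 1  ≥
P = 1/2, Q = 0 ↦ 1/2  <
P = 1/2, Q = 1/2 ↦ 1/2  <
P = 1/2, Q = 1 ↦ 1/2  <
P = 1, Q = 0 ↦ 0  <
P = 1, Q = 1/2 ↦ 1/2  <
P = 1, Q = 1 ↦ 1  ≥
So 2 of the 9 assignments meet the threshold.

2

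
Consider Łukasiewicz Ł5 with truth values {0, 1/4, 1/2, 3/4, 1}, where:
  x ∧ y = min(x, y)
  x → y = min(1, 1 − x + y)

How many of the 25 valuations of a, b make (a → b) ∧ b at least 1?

5

value 1: 5 assignments (counts)
value 3/4: 5 assignments
value 1/2: 5 assignments
value 1/4: 5 assignments
value 0: 5 assignments
So 5 of the 25 assignments meet the threshold.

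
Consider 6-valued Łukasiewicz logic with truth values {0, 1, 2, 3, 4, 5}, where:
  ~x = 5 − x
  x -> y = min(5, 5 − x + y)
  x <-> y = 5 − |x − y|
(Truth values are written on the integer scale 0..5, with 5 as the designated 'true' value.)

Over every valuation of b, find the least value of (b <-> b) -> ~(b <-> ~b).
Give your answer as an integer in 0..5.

1

Take b = 2:
b <-> b = 2 <-> 2 = 5
~b = ~2 = 3
b <-> ~b = 2 <-> 3 = 4
~(b <-> ~b) = ~4 = 1
(b <-> b) -> ~(b <-> ~b) = 5 -> 1 = 1
No assignment yields a value below 1, so this is the minimum.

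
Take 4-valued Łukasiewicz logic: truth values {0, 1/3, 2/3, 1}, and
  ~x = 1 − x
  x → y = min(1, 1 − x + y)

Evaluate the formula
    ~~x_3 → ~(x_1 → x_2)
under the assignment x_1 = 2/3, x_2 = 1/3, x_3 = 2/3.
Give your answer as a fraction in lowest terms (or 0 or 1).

2/3

~x_3 = ~2/3 = 1/3
~~x_3 = ~1/3 = 2/3
x_1 → x_2 = 2/3 → 1/3 = 2/3
~(x_1 → x_2) = ~2/3 = 1/3
~~x_3 → ~(x_1 → x_2) = 2/3 → 1/3 = 2/3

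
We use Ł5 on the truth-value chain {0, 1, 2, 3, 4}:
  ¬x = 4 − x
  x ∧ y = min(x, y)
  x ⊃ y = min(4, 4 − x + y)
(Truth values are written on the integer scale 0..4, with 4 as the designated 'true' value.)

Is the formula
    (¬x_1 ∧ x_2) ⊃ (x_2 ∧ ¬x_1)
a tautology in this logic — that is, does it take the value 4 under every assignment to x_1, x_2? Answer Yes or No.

Yes

At x_1 = 4, x_2 = 3, for instance:
¬x_1 = ¬4 = 0
¬x_1 ∧ x_2 = 0 ∧ 3 = 0
x_2 ∧ ¬x_1 = 3 ∧ 0 = 0
(¬x_1 ∧ x_2) ⊃ (x_2 ∧ ¬x_1) = 0 ⊃ 0 = 4
and checking the remaining 24 assignments likewise gives ≥ 4 in every case.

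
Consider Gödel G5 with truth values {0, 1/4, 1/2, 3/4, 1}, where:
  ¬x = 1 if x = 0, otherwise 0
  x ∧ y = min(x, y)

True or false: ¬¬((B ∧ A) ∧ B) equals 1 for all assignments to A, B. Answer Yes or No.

No

Counterexample: take A = 0, B = 0.
B ∧ A = 0 ∧ 0 = 0
(B ∧ A) ∧ B = 0 ∧ 0 = 0
¬((B ∧ A) ∧ B) = ¬0 = 1
¬¬((B ∧ A) ∧ B) = ¬1 = 0
This gives 0 ≠ 1.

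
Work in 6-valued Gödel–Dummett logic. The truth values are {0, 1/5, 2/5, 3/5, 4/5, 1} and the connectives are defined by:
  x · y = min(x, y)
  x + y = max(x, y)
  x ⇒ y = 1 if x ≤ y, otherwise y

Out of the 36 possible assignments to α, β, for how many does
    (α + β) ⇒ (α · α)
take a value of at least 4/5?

value 1: 21 assignments (counts)
value 4/5: 1 assignment (counts)
value 3/5: 2 assignments
value 2/5: 3 assignments
value 1/5: 4 assignments
value 0: 5 assignments
So 22 of the 36 assignments meet the threshold.

22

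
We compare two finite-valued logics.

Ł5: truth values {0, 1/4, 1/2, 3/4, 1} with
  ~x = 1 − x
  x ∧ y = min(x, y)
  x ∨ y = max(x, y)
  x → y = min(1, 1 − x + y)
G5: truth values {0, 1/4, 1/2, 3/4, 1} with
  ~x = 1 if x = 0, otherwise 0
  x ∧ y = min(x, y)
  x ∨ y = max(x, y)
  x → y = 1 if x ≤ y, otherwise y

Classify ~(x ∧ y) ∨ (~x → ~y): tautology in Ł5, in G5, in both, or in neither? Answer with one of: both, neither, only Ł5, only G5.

only G5

In Ł5: at x = 1/4, y = 1/2 the value is 3/4 — not a tautology.
In G5: every assignment gives 1 — tautology.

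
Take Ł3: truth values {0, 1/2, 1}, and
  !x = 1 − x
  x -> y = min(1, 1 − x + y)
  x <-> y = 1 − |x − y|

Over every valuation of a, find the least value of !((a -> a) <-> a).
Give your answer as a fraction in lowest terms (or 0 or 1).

Take a = 1:
a -> a = 1 -> 1 = 1
(a -> a) <-> a = 1 <-> 1 = 1
!((a -> a) <-> a) = !1 = 0
No assignment yields a value below 0, so this is the minimum.

0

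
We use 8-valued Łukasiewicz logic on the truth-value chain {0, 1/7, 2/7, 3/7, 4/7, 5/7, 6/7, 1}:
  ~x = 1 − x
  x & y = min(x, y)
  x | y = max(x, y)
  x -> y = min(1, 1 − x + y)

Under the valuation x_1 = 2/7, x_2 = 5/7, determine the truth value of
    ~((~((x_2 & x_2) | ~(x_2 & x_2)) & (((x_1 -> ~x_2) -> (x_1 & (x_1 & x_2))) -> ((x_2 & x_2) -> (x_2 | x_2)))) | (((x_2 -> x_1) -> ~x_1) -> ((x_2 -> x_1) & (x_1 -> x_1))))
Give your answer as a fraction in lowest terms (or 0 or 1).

x_2 & x_2 = 5/7 & 5/7 = 5/7
x_2 & x_2 = 5/7 & 5/7 = 5/7
~(x_2 & x_2) = ~5/7 = 2/7
(x_2 & x_2) | ~(x_2 & x_2) = 5/7 | 2/7 = 5/7
~((x_2 & x_2) | ~(x_2 & x_2)) = ~5/7 = 2/7
~x_2 = ~5/7 = 2/7
x_1 -> ~x_2 = 2/7 -> 2/7 = 1
x_1 & x_2 = 2/7 & 5/7 = 2/7
x_1 & (x_1 & x_2) = 2/7 & 2/7 = 2/7
(x_1 -> ~x_2) -> (x_1 & (x_1 & x_2)) = 1 -> 2/7 = 2/7
x_2 & x_2 = 5/7 & 5/7 = 5/7
x_2 | x_2 = 5/7 | 5/7 = 5/7
(x_2 & x_2) -> (x_2 | x_2) = 5/7 -> 5/7 = 1
((x_1 -> ~x_2) -> (x_1 & (x_1 & x_2))) -> ((x_2 & x_2) -> (x_2 | x_2)) = 2/7 -> 1 = 1
~((x_2 & x_2) | ~(x_2 & x_2)) & (((x_1 -> ~x_2) -> (x_1 & (x_1 & x_2))) -> ((x_2 & x_2) -> (x_2 | x_2))) = 2/7 & 1 = 2/7
x_2 -> x_1 = 5/7 -> 2/7 = 4/7
~x_1 = ~2/7 = 5/7
(x_2 -> x_1) -> ~x_1 = 4/7 -> 5/7 = 1
x_2 -> x_1 = 5/7 -> 2/7 = 4/7
x_1 -> x_1 = 2/7 -> 2/7 = 1
(x_2 -> x_1) & (x_1 -> x_1) = 4/7 & 1 = 4/7
((x_2 -> x_1) -> ~x_1) -> ((x_2 -> x_1) & (x_1 -> x_1)) = 1 -> 4/7 = 4/7
(~((x_2 & x_2) | ~(x_2 & x_2)) & (((x_1 -> ~x_2) -> (x_1 & (x_1 & x_2))) -> ((x_2 & x_2) -> (x_2 | x_2)))) | (((x_2 -> x_1) -> ~x_1) -> ((x_2 -> x_1) & (x_1 -> x_1))) = 2/7 | 4/7 = 4/7
~((~((x_2 & x_2) | ~(x_2 & x_2)) & (((x_1 -> ~x_2) -> (x_1 & (x_1 & x_2))) -> ((x_2 & x_2) -> (x_2 | x_2)))) | (((x_2 -> x_1) -> ~x_1) -> ((x_2 -> x_1) & (x_1 -> x_1)))) = ~4/7 = 3/7

3/7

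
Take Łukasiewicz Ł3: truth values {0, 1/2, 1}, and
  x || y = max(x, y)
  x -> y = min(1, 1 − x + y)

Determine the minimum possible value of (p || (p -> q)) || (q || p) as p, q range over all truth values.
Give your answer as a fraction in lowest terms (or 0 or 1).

1/2

Take p = 1/2, q = 0:
p -> q = 1/2 -> 0 = 1/2
p || (p -> q) = 1/2 || 1/2 = 1/2
q || p = 0 || 1/2 = 1/2
(p || (p -> q)) || (q || p) = 1/2 || 1/2 = 1/2
No assignment yields a value below 1/2, so this is the minimum.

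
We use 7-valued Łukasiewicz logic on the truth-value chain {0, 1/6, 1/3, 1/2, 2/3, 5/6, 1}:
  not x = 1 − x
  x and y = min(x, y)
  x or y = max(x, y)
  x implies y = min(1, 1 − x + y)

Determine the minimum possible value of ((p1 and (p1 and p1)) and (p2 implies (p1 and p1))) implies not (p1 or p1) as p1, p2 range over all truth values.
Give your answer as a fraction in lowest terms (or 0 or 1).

Take p1 = 1, p2 = 0:
p1 and p1 = 1 and 1 = 1
p1 and (p1 and p1) = 1 and 1 = 1
p1 and p1 = 1 and 1 = 1
p2 implies (p1 and p1) = 0 implies 1 = 1
(p1 and (p1 and p1)) and (p2 implies (p1 and p1)) = 1 and 1 = 1
p1 or p1 = 1 or 1 = 1
not (p1 or p1) = not 1 = 0
((p1 and (p1 and p1)) and (p2 implies (p1 and p1))) implies not (p1 or p1) = 1 implies 0 = 0
No assignment yields a value below 0, so this is the minimum.

0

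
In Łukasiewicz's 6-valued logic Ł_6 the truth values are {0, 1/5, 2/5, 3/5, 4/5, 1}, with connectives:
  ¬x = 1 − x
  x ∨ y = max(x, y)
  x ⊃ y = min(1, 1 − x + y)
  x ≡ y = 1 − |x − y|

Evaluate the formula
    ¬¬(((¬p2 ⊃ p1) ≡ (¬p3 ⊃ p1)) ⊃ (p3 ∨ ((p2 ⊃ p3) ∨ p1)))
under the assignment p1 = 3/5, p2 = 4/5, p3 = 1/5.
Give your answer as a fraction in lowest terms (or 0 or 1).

4/5

¬p2 = ¬4/5 = 1/5
¬p2 ⊃ p1 = 1/5 ⊃ 3/5 = 1
¬p3 = ¬1/5 = 4/5
¬p3 ⊃ p1 = 4/5 ⊃ 3/5 = 4/5
(¬p2 ⊃ p1) ≡ (¬p3 ⊃ p1) = 1 ≡ 4/5 = 4/5
p2 ⊃ p3 = 4/5 ⊃ 1/5 = 2/5
(p2 ⊃ p3) ∨ p1 = 2/5 ∨ 3/5 = 3/5
p3 ∨ ((p2 ⊃ p3) ∨ p1) = 1/5 ∨ 3/5 = 3/5
((¬p2 ⊃ p1) ≡ (¬p3 ⊃ p1)) ⊃ (p3 ∨ ((p2 ⊃ p3) ∨ p1)) = 4/5 ⊃ 3/5 = 4/5
¬(((¬p2 ⊃ p1) ≡ (¬p3 ⊃ p1)) ⊃ (p3 ∨ ((p2 ⊃ p3) ∨ p1))) = ¬4/5 = 1/5
¬¬(((¬p2 ⊃ p1) ≡ (¬p3 ⊃ p1)) ⊃ (p3 ∨ ((p2 ⊃ p3) ∨ p1))) = ¬1/5 = 4/5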